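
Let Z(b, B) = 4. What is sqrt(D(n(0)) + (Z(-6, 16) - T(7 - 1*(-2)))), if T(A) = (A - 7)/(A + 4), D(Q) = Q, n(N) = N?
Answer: 5*sqrt(26)/13 ≈ 1.9612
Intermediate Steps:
T(A) = (-7 + A)/(4 + A)
sqrt(D(n(0)) + (Z(-6, 16) - T(7 - 1*(-2)))) = sqrt(0 + (4 - (-7 + (7 - 1*(-2)))/(4 + (7 - 1*(-2))))) = sqrt(0 + (4 - (-7 + (7 + 2))/(4 + (7 + 2)))) = sqrt(0 + (4 - (-7 + 9)/(4 + 9))) = sqrt(0 + (4 - 2/13)) = sqrt(0 + 50/13) = sqrt(50/13) = 5*sqrt(26)/13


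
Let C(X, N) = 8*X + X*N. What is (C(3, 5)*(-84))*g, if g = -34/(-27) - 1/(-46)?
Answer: -289562/69 ≈ -4196.5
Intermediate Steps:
C(X, N) = 8*X + N*X
g = 1591/1242 (g = -34*(-1/27) - 1*(-1/46) = 34/27 + 1/46 = 1591/1242 ≈ 1.2810)
(C(3, 5)*(-84))*g = ((3*(8 + 5))*(-84))*(1591/1242) = ((3*13)*(-84))*(1591/1242) = (39*(-84))*(1591/1242) = -3276*1591/1242 = -289562/69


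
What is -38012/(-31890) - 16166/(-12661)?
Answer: 498401836/201879645 ≈ 2.4688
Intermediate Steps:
-38012/(-31890) - 16166/(-12661) = -38012*(-1/31890) - 16166*(-1/12661) = 19006/15945 + 16166/12661 = 498401836/201879645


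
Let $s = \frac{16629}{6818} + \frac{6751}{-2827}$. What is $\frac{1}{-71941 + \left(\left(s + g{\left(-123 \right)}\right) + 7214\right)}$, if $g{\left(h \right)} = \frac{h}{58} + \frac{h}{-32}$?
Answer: $- \frac{8943361504}{578861094532491} \approx -1.545 \cdot 10^{-5}$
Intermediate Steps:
$s = \frac{981865}{19274486}$ ($s = 16629 \cdot \frac{1}{6818} + 6751 \left(- \frac{1}{2827}\right) = \frac{16629}{6818} - \frac{6751}{2827} = \frac{981865}{19274486} \approx 0.050941$)
$g{\left(h \right)} = - \frac{13 h}{928}$ ($g{\left(h \right)} = h \frac{1}{58} + h \left(- \frac{1}{32}\right) = \frac{h}{58} - \frac{h}{32} = - \frac{13 h}{928}$)
$\frac{1}{-71941 + \left(\left(s + g{\left(-123 \right)}\right) + 7214\right)} = \frac{1}{-71941 + \left(\left(\frac{981865}{19274486} - - \frac{1599}{928}\right) + 7214\right)} = \frac{1}{-71941 + \left(\left(\frac{981865}{19274486} + \frac{1599}{928}\right) + 7214\right)} = \frac{1}{-71941 + \left(\frac{15865536917}{8943361504} + 7214\right)} = \frac{1}{-71941 + \frac{64533275426773}{8943361504}} = \frac{1}{- \frac{578861094532491}{8943361504}} = - \frac{8943361504}{578861094532491}$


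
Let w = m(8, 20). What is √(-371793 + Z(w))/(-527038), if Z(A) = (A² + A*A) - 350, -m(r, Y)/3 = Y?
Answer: -I*√364943/527038 ≈ -0.0011462*I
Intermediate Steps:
m(r, Y) = -3*Y
w = -60 (w = -3*20 = -60)
Z(A) = -350 + 2*A² (Z(A) = (A² + A²) - 350 = 2*A² - 350 = -350 + 2*A²)
√(-371793 + Z(w))/(-527038) = √(-371793 + (-350 + 2*(-60)²))/(-527038) = √(-371793 + (-350 + 2*3600))*(-1/527038) = √(-371793 + (-350 + 7200))*(-1/527038) = √(-371793 + 6850)*(-1/527038) = √(-364943)*(-1/527038) = (I*√364943)*(-1/527038) = -I*√364943/527038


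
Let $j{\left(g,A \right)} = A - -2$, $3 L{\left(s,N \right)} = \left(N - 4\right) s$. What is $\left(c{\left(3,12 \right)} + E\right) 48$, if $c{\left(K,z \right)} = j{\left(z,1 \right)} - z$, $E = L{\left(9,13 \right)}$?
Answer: $864$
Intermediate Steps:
$L{\left(s,N \right)} = \frac{s \left(-4 + N\right)}{3}$ ($L{\left(s,N \right)} = \frac{\left(N - 4\right) s}{3} = \frac{\left(-4 + N\right) s}{3} = \frac{s \left(-4 + N\right)}{3}$)
$j{\left(g,A \right)} = 2 + A$ ($j{\left(g,A \right)} = A + 2 = 2 + A$)
$E = 27$ ($E = \frac{1}{3} \cdot 9 \left(-4 + 13\right) = \frac{1}{3} \cdot 9 \cdot 9 = 27$)
$c{\left(K,z \right)} = 3 - z$ ($c{\left(K,z \right)} = \left(2 + 1\right) - z = 3 - z$)
$\left(c{\left(3,12 \right)} + E\right) 48 = \left(\left(3 - 12\right) + 27\right) 48 = \left(-9 + 27\right) 48 = 18 \cdot 48 = 864$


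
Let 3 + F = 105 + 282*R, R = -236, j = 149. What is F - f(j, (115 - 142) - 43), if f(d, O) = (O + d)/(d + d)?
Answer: -19802179/298 ≈ -66450.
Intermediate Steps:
f(d, O) = (O + d)/(2*d) (f(d, O) = (O + d)/((2*d)) = (O + d)*(1/(2*d)) = (O + d)/(2*d))
F = -66450 (F = -3 + (105 + 282*(-236)) = -3 + (105 - 66552) = -3 - 66447 = -66450)
F - f(j, (115 - 142) - 43) = -66450 - (((115 - 142) - 43) + 149)/(2*149) = -66450 - ((-27 - 43) + 149)/(2*149) = -66450 - (-70 + 149)/(2*149) = -66450 - 79/(2*149) = -66450 - 1*79/298 = -66450 - 79/298 = -19802179/298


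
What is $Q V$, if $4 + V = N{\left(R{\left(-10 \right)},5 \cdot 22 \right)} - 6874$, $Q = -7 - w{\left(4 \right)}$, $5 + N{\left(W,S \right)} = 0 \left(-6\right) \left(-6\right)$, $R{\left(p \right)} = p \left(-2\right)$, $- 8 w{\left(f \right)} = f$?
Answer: $\frac{89479}{2} \approx 44740.0$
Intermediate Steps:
$w{\left(f \right)} = - \frac{f}{8}$
$R{\left(p \right)} = - 2 p$
$N{\left(W,S \right)} = -5$ ($N{\left(W,S \right)} = -5 + 0 \left(-6\right) \left(-6\right) = -5 + 0 \left(-6\right) = -5 + 0 = -5$)
$Q = - \frac{13}{2}$ ($Q = -7 - \left(- \frac{1}{8}\right) 4 = -7 - - \frac{1}{2} = -7 + \frac{1}{2} = - \frac{13}{2} \approx -6.5$)
$V = -6883$ ($V = -4 - 6879 = -6883$)
$Q V = \left(- \frac{13}{2}\right) \left(-6883\right) = \frac{89479}{2}$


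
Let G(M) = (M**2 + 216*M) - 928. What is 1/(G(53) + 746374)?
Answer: 1/759703 ≈ 1.3163e-6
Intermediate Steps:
G(M) = -928 + M**2 + 216*M
1/(G(53) + 746374) = 1/((-928 + 53**2 + 216*53) + 746374) = 1/((-928 + 2809 + 11448) + 746374) = 1/(13329 + 746374) = 1/759703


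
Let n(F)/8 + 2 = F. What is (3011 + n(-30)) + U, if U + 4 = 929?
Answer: 3680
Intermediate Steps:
U = 925 (U = -4 + 929 = 925)
n(F) = -16 + 8*F
(3011 + n(-30)) + U = (3011 + (-16 + 8*(-30))) + 925 = (3011 + (-16 - 240)) + 925 = (3011 - 256) + 925 = 2755 + 925 = 3680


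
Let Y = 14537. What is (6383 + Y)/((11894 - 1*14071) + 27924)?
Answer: 20920/25747 ≈ 0.81252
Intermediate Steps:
(6383 + Y)/((11894 - 1*14071) + 27924) = (6383 + 14537)/((11894 - 1*14071) + 27924) = 20920/((11894 - 14071) + 27924) = 20920/(-2177 + 27924) = 20920/25747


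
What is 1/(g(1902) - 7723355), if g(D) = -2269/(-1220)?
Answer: -1220/9422490831 ≈ -1.2948e-7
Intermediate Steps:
g(D) = 2269/1220 (g(D) = -2269*(-1/1220) = 2269/1220)
1/(g(1902) - 7723355) = 1/(2269/1220 - 7723355) = 1/(-9422490831/1220) = -1220/9422490831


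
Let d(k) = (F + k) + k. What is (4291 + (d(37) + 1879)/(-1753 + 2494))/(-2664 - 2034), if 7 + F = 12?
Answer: -3181589/3481218 ≈ -0.91393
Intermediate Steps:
F = 5 (F = -7 + 12 = 5)
d(k) = 5 + 2*k (d(k) = (5 + k) + k = 5 + 2*k)
(4291 + (d(37) + 1879)/(-1753 + 2494))/(-2664 - 2034) = (4291 + ((5 + 2*37) + 1879)/(-1753 + 2494))/(-2664 - 2034) = (4291 + ((5 + 74) + 1879)/741)/(-4698) = (4291 + (79 + 1879)*(1/741))*(-1/4698) = (4291 + 1958*(1/741))*(-1/4698) = (4291 + 1958/741)*(-1/4698) = (3181589/741)*(-1/4698) = -3181589/3481218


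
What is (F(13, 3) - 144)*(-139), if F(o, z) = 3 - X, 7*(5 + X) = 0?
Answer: 18904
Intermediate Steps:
X = -5 (X = -5 + (⅐)*0 = -5 + 0 = -5)
F(o, z) = 8 (F(o, z) = 3 - 1*(-5) = 3 + 5 = 8)
(F(13, 3) - 144)*(-139) = (8 - 144)*(-139) = -136*(-139) = 18904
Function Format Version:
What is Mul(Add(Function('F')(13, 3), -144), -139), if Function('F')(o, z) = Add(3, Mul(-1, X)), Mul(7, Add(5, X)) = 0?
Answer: 18904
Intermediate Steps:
X = -5 (X = Add(-5, Mul(Rational(1, 7), 0)) = Add(-5, 0) = -5)
Function('F')(o, z) = 8 (Function('F')(o, z) = Add(3, Mul(-1, -5)) = Add(3, 5) = 8)
Mul(Add(Function('F')(13, 3), -144), -139) = Mul(Add(8, -144), -139) = Mul(-136, -139) = 18904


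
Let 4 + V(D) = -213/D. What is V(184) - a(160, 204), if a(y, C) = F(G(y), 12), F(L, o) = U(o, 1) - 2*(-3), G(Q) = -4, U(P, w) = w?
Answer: -2237/184 ≈ -12.158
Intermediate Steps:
F(L, o) = 7 (F(L, o) = 1 - 2*(-3) = 1 + 6 = 7)
a(y, C) = 7
V(D) = -4 - 213/D
V(184) - a(160, 204) = (-4 - 213/184) - 1*7 = (-4 - 213*1/184) - 7 = (-4 - 213/184) - 7 = -949/184 - 7 = -2237/184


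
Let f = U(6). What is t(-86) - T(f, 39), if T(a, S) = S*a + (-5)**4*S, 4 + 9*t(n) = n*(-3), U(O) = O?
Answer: -221227/9 ≈ -24581.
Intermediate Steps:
t(n) = -4/9 - n/3 (t(n) = -4/9 + (n*(-3))/9 = -4/9 + (-3*n)/9 = -4/9 - n/3)
f = 6
T(a, S) = 625*S + S*a (T(a, S) = S*a + 625*S = 625*S + S*a)
t(-86) - T(f, 39) = (-4/9 - 1/3*(-86)) - 39*(625 + 6) = (-4/9 + 86/3) - 39*631 = 254/9 - 1*24609 = 254/9 - 24609 = -221227/9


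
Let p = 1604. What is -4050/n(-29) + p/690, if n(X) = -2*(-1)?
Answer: -697823/345 ≈ -2022.7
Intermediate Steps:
n(X) = 2
-4050/n(-29) + p/690 = -4050/2 + 1604/690 = -4050*½ + 1604*(1/690) = -2025 + 802/345 = -697823/345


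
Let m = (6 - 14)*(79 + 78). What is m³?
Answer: -1981385216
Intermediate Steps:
m = -1256 (m = -8*157 = -1256)
m³ = (-1256)³ = -1981385216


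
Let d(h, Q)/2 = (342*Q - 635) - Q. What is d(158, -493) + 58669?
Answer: -278827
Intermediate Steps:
d(h, Q) = -1270 + 682*Q (d(h, Q) = 2*((342*Q - 635) - Q) = 2*((-635 + 342*Q) - Q) = 2*(-635 + 341*Q) = -1270 + 682*Q)
d(158, -493) + 58669 = (-1270 + 682*(-493)) + 58669 = (-1270 - 336226) + 58669 = -337496 + 58669 = -278827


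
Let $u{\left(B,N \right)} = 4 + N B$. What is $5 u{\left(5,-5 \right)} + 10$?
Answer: $-95$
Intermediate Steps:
$u{\left(B,N \right)} = 4 + B N$
$5 u{\left(5,-5 \right)} + 10 = 5 \left(4 + 5 \left(-5\right)\right) + 10 = 5 \left(4 - 25\right) + 10 = 5 \left(-21\right) + 10 = -105 + 10 = -95$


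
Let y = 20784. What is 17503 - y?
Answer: -3281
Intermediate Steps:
17503 - y = 17503 - 1*20784 = 17503 - 20784 = -3281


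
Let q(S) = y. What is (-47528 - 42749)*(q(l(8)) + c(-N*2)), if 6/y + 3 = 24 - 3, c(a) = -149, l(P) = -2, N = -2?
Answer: 40263542/3 ≈ 1.3421e+7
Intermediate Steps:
y = 1/3 (y = 6/(-3 + (24 - 3)) = 6/(-3 + 21) = 6/18 = 6*(1/18) = 1/3 ≈ 0.33333)
q(S) = 1/3
(-47528 - 42749)*(q(l(8)) + c(-N*2)) = (-47528 - 42749)*(1/3 - 149) = -90277*(-446/3) = 40263542/3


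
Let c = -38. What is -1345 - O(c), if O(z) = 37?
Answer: -1382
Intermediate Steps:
-1345 - O(c) = -1345 - 1*37 = -1345 - 37 = -1382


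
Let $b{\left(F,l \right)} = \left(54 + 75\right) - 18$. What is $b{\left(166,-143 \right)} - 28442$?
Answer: $-28331$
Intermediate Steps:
$b{\left(F,l \right)} = 111$ ($b{\left(F,l \right)} = 129 - 18 = 111$)
$b{\left(166,-143 \right)} - 28442 = 111 - 28442 = -28331$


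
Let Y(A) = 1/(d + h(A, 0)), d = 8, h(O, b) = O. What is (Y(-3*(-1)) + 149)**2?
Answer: 2689600/121 ≈ 22228.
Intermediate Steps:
Y(A) = 1/(8 + A)
(Y(-3*(-1)) + 149)**2 = (1/(8 - 3*(-1)) + 149)**2 = (1/(8 + 3) + 149)**2 = (1/11 + 149)**2 = (1640/11)**2 = 2689600/121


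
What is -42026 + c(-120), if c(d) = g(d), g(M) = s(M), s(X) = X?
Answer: -42146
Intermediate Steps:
g(M) = M
c(d) = d
-42026 + c(-120) = -42026 - 120 = -42146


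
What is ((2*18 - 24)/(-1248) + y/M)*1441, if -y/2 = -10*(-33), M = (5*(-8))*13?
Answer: 188771/104 ≈ 1815.1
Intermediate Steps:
M = -520 (M = -40*13 = -520)
y = -660 (y = -(-20)*(-33) = -2*330 = -660)
((2*18 - 24)/(-1248) + y/M)*1441 = ((2*18 - 24)/(-1248) - 660/(-520))*1441 = ((36 - 24)*(-1/1248) - 660*(-1/520))*1441 = (12*(-1/1248) + 33/26)*1441 = (-1/104 + 33/26)*1441 = (131/104)*1441 = 188771/104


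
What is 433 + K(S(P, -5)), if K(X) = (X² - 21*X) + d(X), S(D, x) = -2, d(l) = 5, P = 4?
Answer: 484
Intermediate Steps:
K(X) = 5 + X² - 21*X (K(X) = (X² - 21*X) + 5 = 5 + X² - 21*X)
433 + K(S(P, -5)) = 433 + (5 + (-2)² - 21*(-2)) = 433 + (5 + 4 + 42) = 433 + 51 = 484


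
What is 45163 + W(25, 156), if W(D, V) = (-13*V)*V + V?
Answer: -271049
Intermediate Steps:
W(D, V) = V - 13*V² (W(D, V) = -13*V² + V = V - 13*V²)
45163 + W(25, 156) = 45163 + 156*(1 - 13*156) = 45163 + 156*(1 - 2028) = 45163 + 156*(-2027) = 45163 - 316212 = -271049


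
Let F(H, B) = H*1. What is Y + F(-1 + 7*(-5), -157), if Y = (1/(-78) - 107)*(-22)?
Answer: 90413/39 ≈ 2318.3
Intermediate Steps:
F(H, B) = H
Y = 91817/39 (Y = (-1/78 - 107)*(-22) = -8347/78*(-22) = 91817/39 ≈ 2354.3)
Y + F(-1 + 7*(-5), -157) = 91817/39 + (-1 + 7*(-5)) = 91817/39 + (-1 - 35) = 91817/39 - 36 = 90413/39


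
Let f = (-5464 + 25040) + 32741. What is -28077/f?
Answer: -9359/17439 ≈ -0.53667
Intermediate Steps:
f = 52317 (f = 19576 + 32741 = 52317)
-28077/f = -28077/52317 = -28077*1/52317 = -9359/17439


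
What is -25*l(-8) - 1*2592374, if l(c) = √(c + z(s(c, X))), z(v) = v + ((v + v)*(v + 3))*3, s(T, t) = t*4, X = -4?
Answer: -2592374 - 150*√34 ≈ -2.5932e+6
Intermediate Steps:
s(T, t) = 4*t
z(v) = v + 6*v*(3 + v) (z(v) = v + ((2*v)*(3 + v))*3 = v + (2*v*(3 + v))*3 = v + 6*v*(3 + v))
l(c) = √(1232 + c) (l(c) = √(c + (4*(-4))*(19 + 6*(4*(-4)))) = √(c - 16*(19 + 6*(-16))) = √(c - 16*(19 - 96)) = √(c - 16*(-77)) = √(c + 1232) = √(1232 + c))
-25*l(-8) - 1*2592374 = -25*√(1232 - 8) - 1*2592374 = -150*√34 - 2592374 = -2592374 - 150*√34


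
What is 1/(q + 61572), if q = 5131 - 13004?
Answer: 1/53699 ≈ 1.8622e-5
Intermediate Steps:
q = -7873
1/(q + 61572) = 1/(-7873 + 61572) = 1/53699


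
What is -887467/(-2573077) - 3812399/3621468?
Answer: -6595662840167/9318316017036 ≈ -0.70782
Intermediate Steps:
-887467/(-2573077) - 3812399/3621468 = -887467*(-1/2573077) - 3812399*1/3621468 = 887467/2573077 - 3812399/3621468 = -6595662840167/9318316017036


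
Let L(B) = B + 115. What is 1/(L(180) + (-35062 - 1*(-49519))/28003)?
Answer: 28003/8275342 ≈ 0.0033839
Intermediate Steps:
L(B) = 115 + B
1/(L(180) + (-35062 - 1*(-49519))/28003) = 1/((115 + 180) + (-35062 - 1*(-49519))/28003) = 1/(295 + (-35062 + 49519)*(1/28003)) = 1/(295 + 14457*(1/28003)) = 1/(295 + 14457/28003) = 1/(8275342/28003) = 28003/8275342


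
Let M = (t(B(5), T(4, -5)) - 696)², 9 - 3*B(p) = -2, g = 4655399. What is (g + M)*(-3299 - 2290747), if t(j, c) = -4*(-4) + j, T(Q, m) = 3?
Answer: -11729057524208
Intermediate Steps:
B(p) = 11/3 (B(p) = 3 - ⅓*(-2) = 3 + ⅔ = 11/3)
t(j, c) = 16 + j
M = 4116841/9 (M = ((16 + 11/3) - 696)² = (59/3 - 696)² = (-2029/3)² = 4116841/9 ≈ 4.5743e+5)
(g + M)*(-3299 - 2290747) = (4655399 + 4116841/9)*(-3299 - 2290747) = (46015432/9)*(-2294046) = -11729057524208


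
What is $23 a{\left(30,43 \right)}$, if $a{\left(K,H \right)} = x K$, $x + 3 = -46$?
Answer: $-33810$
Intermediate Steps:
$x = -49$ ($x = -3 - 46 = -49$)
$a{\left(K,H \right)} = - 49 K$
$23 a{\left(30,43 \right)} = 23 \left(\left(-49\right) 30\right) = 23 \left(-1470\right) = -33810$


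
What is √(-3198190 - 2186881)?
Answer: I*√5385071 ≈ 2320.6*I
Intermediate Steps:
√(-3198190 - 2186881) = √(-5385071) = I*√5385071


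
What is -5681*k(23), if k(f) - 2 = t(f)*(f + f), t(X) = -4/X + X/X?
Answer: -227240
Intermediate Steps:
t(X) = 1 - 4/X (t(X) = -4/X + 1 = 1 - 4/X)
k(f) = -6 + 2*f (k(f) = 2 + ((-4 + f)/f)*(f + f) = 2 + ((-4 + f)/f)*(2*f) = 2 + (-8 + 2*f) = -6 + 2*f)
-5681*k(23) = -5681*(-6 + 2*23) = -5681*(-6 + 46) = -5681*40 = -227240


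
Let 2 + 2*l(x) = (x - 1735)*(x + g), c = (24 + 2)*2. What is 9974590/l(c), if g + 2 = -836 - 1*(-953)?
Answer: -19949180/281063 ≈ -70.978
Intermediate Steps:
g = 115 (g = -2 + (-836 - 1*(-953)) = -2 + (-836 + 953) = -2 + 117 = 115)
c = 52 (c = 26*2 = 52)
l(x) = -1 + (-1735 + x)*(115 + x)/2 (l(x) = -1 + ((x - 1735)*(x + 115))/2 = -1 + ((-1735 + x)*(115 + x))/2 = -1 + (-1735 + x)*(115 + x)/2)
9974590/l(c) = 9974590/(-199527/2 + (½)*52² - 810*52) = 9974590/(-199527/2 + (½)*2704 - 42120) = 9974590/(-199527/2 + 1352 - 42120) = 9974590/(-281063/2) = 9974590*(-2/281063) = -19949180/281063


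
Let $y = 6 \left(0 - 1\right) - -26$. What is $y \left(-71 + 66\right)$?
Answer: $-100$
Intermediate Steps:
$y = 20$ ($y = 6 \left(-1\right) + 26 = -6 + 26 = 20$)
$y \left(-71 + 66\right) = 20 \left(-71 + 66\right) = 20 \left(-5\right) = -100$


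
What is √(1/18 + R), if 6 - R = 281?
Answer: 7*I*√202/6 ≈ 16.581*I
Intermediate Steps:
R = -275 (R = 6 - 1*281 = 6 - 281 = -275)
√(1/18 + R) = √(1/18 - 275) = √(-4949/18) = 7*I*√202/6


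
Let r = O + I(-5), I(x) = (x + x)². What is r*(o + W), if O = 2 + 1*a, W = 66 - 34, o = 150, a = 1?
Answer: 18746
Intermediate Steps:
I(x) = 4*x² (I(x) = (2*x)² = 4*x²)
W = 32
O = 3 (O = 2 + 1*1 = 2 + 1 = 3)
r = 103 (r = 3 + 4*(-5)² = 3 + 4*25 = 3 + 100 = 103)
r*(o + W) = 103*(150 + 32) = 103*182 = 18746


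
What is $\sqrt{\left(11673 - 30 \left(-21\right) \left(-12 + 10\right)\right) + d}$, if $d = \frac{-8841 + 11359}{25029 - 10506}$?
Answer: $\frac{\sqrt{2196320798391}}{14523} \approx 102.04$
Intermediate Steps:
$d = \frac{2518}{14523} \approx 0.17338$
$\sqrt{\left(11673 - 30 \left(-21\right) \left(-12 + 10\right)\right) + d} = \sqrt{\left(11673 - 30 \left(-21\right) \left(-12 + 10\right)\right) + \frac{2518}{14523}} = \sqrt{\left(11673 - \left(-630\right) \left(-2\right)\right) + \frac{2518}{14523}} = \sqrt{\left(11673 - 1260\right) + \frac{2518}{14523}} = \sqrt{10413 + \frac{2518}{14523}} = \sqrt{\frac{151230517}{14523}} = \frac{\sqrt{2196320798391}}{14523}$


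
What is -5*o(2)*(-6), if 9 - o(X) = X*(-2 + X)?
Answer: 270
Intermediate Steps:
o(X) = 9 - X*(-2 + X)
-5*o(2)*(-6) = -5*(9 - 1*2² + 2*2)*(-6) = -5*(9 - 1*4 + 4)*(-6) = -5*(9 - 4 + 4)*(-6) = -5*9*(-6) = -45*(-6) = 270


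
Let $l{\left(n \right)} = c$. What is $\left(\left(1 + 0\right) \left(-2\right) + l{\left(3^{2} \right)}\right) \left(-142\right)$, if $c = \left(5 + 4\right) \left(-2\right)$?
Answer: $2840$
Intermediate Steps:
$c = -18$ ($c = 9 \left(-2\right) = -18$)
$l{\left(n \right)} = -18$
$\left(\left(1 + 0\right) \left(-2\right) + l{\left(3^{2} \right)}\right) \left(-142\right) = \left(\left(1 + 0\right) \left(-2\right) - 18\right) \left(-142\right) = \left(1 \left(-2\right) - 18\right) \left(-142\right) = \left(-2 - 18\right) \left(-142\right) = \left(-20\right) \left(-142\right) = 2840$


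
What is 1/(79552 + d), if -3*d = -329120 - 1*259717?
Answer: 1/275831 ≈ 3.6254e-6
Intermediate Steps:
d = 196279 (d = -(-329120 - 1*259717)/3 = -(-329120 - 259717)/3 = -⅓*(-588837) = 196279)
1/(79552 + d) = 1/(79552 + 196279) = 1/275831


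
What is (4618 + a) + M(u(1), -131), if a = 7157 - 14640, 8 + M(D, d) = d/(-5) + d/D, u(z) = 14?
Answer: -199931/70 ≈ -2856.2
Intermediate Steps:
M(D, d) = -8 - d/5 + d/D (M(D, d) = -8 + (d/(-5) + d/D) = -8 + (d*(-⅕) + d/D) = -8 + (-d/5 + d/D) = -8 - d/5 + d/D)
a = -7483
(4618 + a) + M(u(1), -131) = (4618 - 7483) + (-8 - ⅕*(-131) - 131/14) = -2865 + (-8 + 131/5 - 131*1/14) = -2865 + (-8 + 131/5 - 131/14) = -2865 + 619/70 = -199931/70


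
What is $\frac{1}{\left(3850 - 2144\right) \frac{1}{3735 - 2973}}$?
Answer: $\frac{381}{853} \approx 0.44666$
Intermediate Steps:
$\frac{1}{\left(3850 - 2144\right) \frac{1}{3735 - 2973}} = \frac{1}{1706 \cdot \frac{1}{762}} = \frac{1}{\frac{853}{381}} = \frac{381}{853}$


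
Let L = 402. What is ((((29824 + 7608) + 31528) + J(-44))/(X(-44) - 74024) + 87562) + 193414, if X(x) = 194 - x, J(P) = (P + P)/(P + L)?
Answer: 1855516342774/6603847 ≈ 2.8098e+5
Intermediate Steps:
J(P) = 2*P/(402 + P) (J(P) = (P + P)/(P + 402) = (2*P)/(402 + P) = 2*P/(402 + P))
((((29824 + 7608) + 31528) + J(-44))/(X(-44) - 74024) + 87562) + 193414 = ((((29824 + 7608) + 31528) + 2*(-44)/(402 - 44))/((194 - 1*(-44)) - 74024) + 87562) + 193414 = (((37432 + 31528) + 2*(-44)/358)/((194 + 44) - 74024) + 87562) + 193414 = ((68960 + 2*(-44)*(1/358))/(238 - 74024) + 87562) + 193414 = ((68960 - 44/179)/(-73786) + 87562) + 193414 = ((12343796/179)*(-1/73786) + 87562) + 193414 = (-6171898/6603847 + 87562) + 193414 = 578239879116/6603847 + 193414 = 1855516342774/6603847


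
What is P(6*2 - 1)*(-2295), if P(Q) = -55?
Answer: 126225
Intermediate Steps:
P(6*2 - 1)*(-2295) = -55*(-2295) = 126225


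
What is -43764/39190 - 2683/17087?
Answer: -426471119/334819765 ≈ -1.2737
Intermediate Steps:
-43764/39190 - 2683/17087 = -43764*1/39190 - 2683*1/17087 = -21882/19595 - 2683/17087 = -426471119/334819765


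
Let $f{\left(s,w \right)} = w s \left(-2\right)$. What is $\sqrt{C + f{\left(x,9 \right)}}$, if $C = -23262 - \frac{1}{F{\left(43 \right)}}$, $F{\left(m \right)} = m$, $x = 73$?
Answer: $\frac{i \sqrt{45441067}}{43} \approx 156.77 i$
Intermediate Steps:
$f{\left(s,w \right)} = - 2 s w$ ($f{\left(s,w \right)} = s w \left(-2\right) = - 2 s w$)
$C = - \frac{1000267}{43}$ ($C = -23262 - \frac{1}{43} = - \frac{1000267}{43} \approx -23262.0$)
$\sqrt{C + f{\left(x,9 \right)}} = \sqrt{- \frac{1000267}{43} - 146 \cdot 9} = \sqrt{- \frac{1000267}{43} - 1314} = \sqrt{- \frac{1056769}{43}} = \frac{i \sqrt{45441067}}{43}$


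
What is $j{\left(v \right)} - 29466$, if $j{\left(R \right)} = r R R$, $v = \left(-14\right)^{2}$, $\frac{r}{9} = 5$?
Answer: $1699254$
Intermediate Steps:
$r = 45$ ($r = 9 \cdot 5 = 45$)
$v = 196$
$j{\left(R \right)} = 45 R^{2}$ ($j{\left(R \right)} = 45 R R = 45 R^{2}$)
$j{\left(v \right)} - 29466 = 45 \cdot 196^{2} - 29466 = 45 \cdot 38416 - 29466 = 1728720 - 29466 = 1699254$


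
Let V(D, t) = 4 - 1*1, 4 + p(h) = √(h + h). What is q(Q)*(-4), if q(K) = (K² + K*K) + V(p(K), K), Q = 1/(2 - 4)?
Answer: -14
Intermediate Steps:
p(h) = -4 + √2*√h (p(h) = -4 + √(h + h) = -4 + √(2*h) = -4 + √2*√h)
V(D, t) = 3 (V(D, t) = 4 - 1 = 3)
Q = -½ (Q = 1/(-2) = -½ ≈ -0.50000)
q(K) = 3 + 2*K² (q(K) = (K² + K*K) + 3 = (K² + K²) + 3 = 2*K² + 3 = 3 + 2*K²)
q(Q)*(-4) = (3 + 2*(-½)²)*(-4) = (3 + 2*(¼))*(-4) = (3 + ½)*(-4) = (7/2)*(-4) = -14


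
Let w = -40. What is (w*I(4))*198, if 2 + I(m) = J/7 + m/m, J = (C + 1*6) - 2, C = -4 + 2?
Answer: 39600/7 ≈ 5657.1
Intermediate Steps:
C = -2
J = 2 (J = (-2 + 1*6) - 2 = (-2 + 6) - 2 = 4 - 2 = 2)
I(m) = -5/7 (I(m) = -2 + (2/7 + m/m) = -2 + (2*(1/7) + 1) = -2 + (2/7 + 1) = -2 + 9/7 = -5/7)
(w*I(4))*198 = -40*(-5/7)*198 = (200/7)*198 = 39600/7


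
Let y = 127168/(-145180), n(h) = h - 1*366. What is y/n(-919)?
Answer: 31792/46639075 ≈ 0.00068166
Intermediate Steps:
n(h) = -366 + h (n(h) = h - 366 = -366 + h)
y = -31792/36295 (y = 127168*(-1/145180) = -31792/36295 ≈ -0.87593)
y/n(-919) = -31792/(36295*(-366 - 919)) = -31792/36295/(-1285) = -31792/36295*(-1/1285) = 31792/46639075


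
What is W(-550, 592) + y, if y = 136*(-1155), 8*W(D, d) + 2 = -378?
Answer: -314255/2 ≈ -1.5713e+5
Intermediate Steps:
W(D, d) = -95/2 (W(D, d) = -¼ + (⅛)*(-378) = -¼ - 189/4 = -95/2)
y = -157080
W(-550, 592) + y = -95/2 - 157080 = -314255/2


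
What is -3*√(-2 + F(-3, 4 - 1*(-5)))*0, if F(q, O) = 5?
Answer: 0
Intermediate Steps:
-3*√(-2 + F(-3, 4 - 1*(-5)))*0 = -3*√(-2 + 5)*0 = -3*√3*0 = 0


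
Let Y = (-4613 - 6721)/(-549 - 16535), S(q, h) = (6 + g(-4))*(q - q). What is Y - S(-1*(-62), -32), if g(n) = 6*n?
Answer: 5667/8542 ≈ 0.66343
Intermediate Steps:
S(q, h) = 0 (S(q, h) = (6 + 6*(-4))*(q - q) = (6 - 24)*0 = -18*0 = 0)
Y = 5667/8542 (Y = -11334/(-17084) = -11334*(-1/17084) = 5667/8542 ≈ 0.66343)
Y - S(-1*(-62), -32) = 5667/8542 - 1*0 = 5667/8542 + 0 = 5667/8542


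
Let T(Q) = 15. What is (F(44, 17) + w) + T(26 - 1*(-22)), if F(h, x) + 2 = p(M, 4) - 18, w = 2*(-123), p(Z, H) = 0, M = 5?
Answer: -251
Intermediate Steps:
w = -246
F(h, x) = -20 (F(h, x) = -2 + (0 - 18) = -2 - 18 = -20)
(F(44, 17) + w) + T(26 - 1*(-22)) = (-20 - 246) + 15 = -266 + 15 = -251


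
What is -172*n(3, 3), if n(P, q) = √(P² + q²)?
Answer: -516*√2 ≈ -729.73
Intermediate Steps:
-172*n(3, 3) = -172*√(3² + 3²) = -172*√(9 + 9) = -516*√2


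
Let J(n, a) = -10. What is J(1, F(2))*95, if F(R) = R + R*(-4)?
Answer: -950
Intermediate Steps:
F(R) = -3*R (F(R) = R - 4*R = -3*R)
J(1, F(2))*95 = -10*95 = -950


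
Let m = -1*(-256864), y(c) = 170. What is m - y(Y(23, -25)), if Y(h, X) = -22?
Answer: 256694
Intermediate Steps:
m = 256864
m - y(Y(23, -25)) = 256864 - 1*170 = 256864 - 170 = 256694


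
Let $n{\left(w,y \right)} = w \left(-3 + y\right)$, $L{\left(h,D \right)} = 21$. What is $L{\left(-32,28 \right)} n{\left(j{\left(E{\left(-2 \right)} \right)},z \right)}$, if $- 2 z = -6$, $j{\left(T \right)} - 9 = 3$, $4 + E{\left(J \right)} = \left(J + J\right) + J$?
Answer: $0$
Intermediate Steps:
$E{\left(J \right)} = -4 + 3 J$ ($E{\left(J \right)} = -4 + \left(\left(J + J\right) + J\right) = -4 + \left(2 J + J\right) = -4 + 3 J$)
$j{\left(T \right)} = 12$ ($j{\left(T \right)} = 9 + 3 = 12$)
$z = 3$ ($z = \left(- \frac{1}{2}\right) \left(-6\right) = 3$)
$L{\left(-32,28 \right)} n{\left(j{\left(E{\left(-2 \right)} \right)},z \right)} = 21 \cdot 12 \left(-3 + 3\right) = 21 \cdot 12 \cdot 0 = 21 \cdot 0 = 0$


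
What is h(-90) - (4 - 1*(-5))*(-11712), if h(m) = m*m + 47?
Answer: 113555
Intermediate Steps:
h(m) = 47 + m² (h(m) = m² + 47 = 47 + m²)
h(-90) - (4 - 1*(-5))*(-11712) = (47 + (-90)²) - (4 - 1*(-5))*(-11712) = (47 + 8100) - (4 + 5)*(-11712) = 8147 - 9*(-11712) = 8147 - 1*(-105408) = 8147 + 105408 = 113555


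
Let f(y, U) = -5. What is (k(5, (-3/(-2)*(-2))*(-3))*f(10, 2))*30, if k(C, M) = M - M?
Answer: 0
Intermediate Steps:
k(C, M) = 0
(k(5, (-3/(-2)*(-2))*(-3))*f(10, 2))*30 = (0*(-5))*30 = 0*30 = 0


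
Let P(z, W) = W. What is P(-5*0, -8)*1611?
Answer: -12888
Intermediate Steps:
P(-5*0, -8)*1611 = -8*1611 = -12888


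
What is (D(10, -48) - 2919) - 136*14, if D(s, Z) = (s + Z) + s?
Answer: -4851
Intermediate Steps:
D(s, Z) = Z + 2*s (D(s, Z) = (Z + s) + s = Z + 2*s)
(D(10, -48) - 2919) - 136*14 = ((-48 + 2*10) - 2919) - 136*14 = ((-48 + 20) - 2919) - 1904 = (-28 - 2919) - 1904 = -2947 - 1904 = -4851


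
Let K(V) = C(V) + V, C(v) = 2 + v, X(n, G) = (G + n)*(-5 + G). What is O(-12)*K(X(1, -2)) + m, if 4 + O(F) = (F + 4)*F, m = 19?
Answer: 1491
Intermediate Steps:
X(n, G) = (-5 + G)*(G + n)
O(F) = -4 + F*(4 + F) (O(F) = -4 + (F + 4)*F = -4 + (4 + F)*F = -4 + F*(4 + F))
K(V) = 2 + 2*V (K(V) = (2 + V) + V = 2 + 2*V)
O(-12)*K(X(1, -2)) + m = (-4 + (-12)² + 4*(-12))*(2 + 2*((-2)² - 5*(-2) - 5*1 - 2*1)) + 19 = (-4 + 144 - 48)*(2 + 2*(4 + 10 - 5 - 2)) + 19 = 92*(2 + 2*7) + 19 = 92*(2 + 14) + 19 = 92*16 + 19 = 1472 + 19 = 1491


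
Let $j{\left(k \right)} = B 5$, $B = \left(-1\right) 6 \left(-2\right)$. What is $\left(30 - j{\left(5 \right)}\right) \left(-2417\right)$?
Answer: $72510$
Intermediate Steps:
$B = 12$ ($B = \left(-6\right) \left(-2\right) = 12$)
$j{\left(k \right)} = 60$ ($j{\left(k \right)} = 12 \cdot 5 = 60$)
$\left(30 - j{\left(5 \right)}\right) \left(-2417\right) = \left(30 - 60\right) \left(-2417\right) = \left(-30\right) \left(-2417\right) = 72510$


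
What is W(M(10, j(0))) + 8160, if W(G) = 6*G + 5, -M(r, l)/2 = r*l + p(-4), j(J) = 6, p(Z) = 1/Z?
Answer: 7448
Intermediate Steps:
M(r, l) = ½ - 2*l*r (M(r, l) = -2*(r*l + 1/(-4)) = -2*(l*r - ¼) = -2*(-¼ + l*r) = ½ - 2*l*r)
W(G) = 5 + 6*G
W(M(10, j(0))) + 8160 = (5 + 6*(½ - 2*6*10)) + 8160 = (5 + 6*(½ - 120)) + 8160 = (5 + 6*(-239/2)) + 8160 = (5 - 717) + 8160 = -712 + 8160 = 7448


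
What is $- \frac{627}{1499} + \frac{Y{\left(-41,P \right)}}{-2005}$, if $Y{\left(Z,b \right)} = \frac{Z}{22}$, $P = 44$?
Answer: $- \frac{27595511}{66120890} \approx -0.41735$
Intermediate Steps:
$Y{\left(Z,b \right)} = \frac{Z}{22}$ ($Y{\left(Z,b \right)} = Z \frac{1}{22} = \frac{Z}{22}$)
$- \frac{627}{1499} + \frac{Y{\left(-41,P \right)}}{-2005} = - \frac{627}{1499} + \frac{\frac{1}{22} \left(-41\right)}{-2005} = \left(-627\right) \frac{1}{1499} - - \frac{41}{44110} = - \frac{627}{1499} + \frac{41}{44110} = - \frac{27595511}{66120890}$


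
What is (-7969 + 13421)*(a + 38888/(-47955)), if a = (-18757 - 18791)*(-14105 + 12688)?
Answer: 13910617061823184/47955 ≈ 2.9008e+11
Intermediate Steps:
a = 53205516 (a = -37548*(-1417) = 53205516)
(-7969 + 13421)*(a + 38888/(-47955)) = (-7969 + 13421)*(53205516 + 38888/(-47955)) = 5452*(53205516 + 38888*(-1/47955)) = 5452*(53205516 - 38888/47955) = 5452*(2551470480892/47955) = 13910617061823184/47955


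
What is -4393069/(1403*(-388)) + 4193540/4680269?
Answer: 993198124527/110772606692 ≈ 8.9661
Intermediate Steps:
-4393069/(1403*(-388)) + 4193540/4680269 = -4393069/(-544364) + 4193540*(1/4680269) = -4393069*(-1/544364) + 4193540/4680269 = 191003/23668 + 4193540/4680269 = 993198124527/110772606692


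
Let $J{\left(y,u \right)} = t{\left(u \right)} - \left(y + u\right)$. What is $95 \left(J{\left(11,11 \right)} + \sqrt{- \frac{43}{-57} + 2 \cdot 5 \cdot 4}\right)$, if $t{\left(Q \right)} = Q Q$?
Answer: $9405 + \frac{5 \sqrt{132411}}{3} \approx 10011.0$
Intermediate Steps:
$t{\left(Q \right)} = Q^{2}$
$J{\left(y,u \right)} = u^{2} - u - y$ ($J{\left(y,u \right)} = u^{2} - \left(y + u\right) = u^{2} - \left(u + y\right) = u^{2} - u - y$)
$95 \left(J{\left(11,11 \right)} + \sqrt{- \frac{43}{-57} + 2 \cdot 5 \cdot 4}\right) = 95 \left(\left(11^{2} - 11 - 11\right) + \sqrt{- \frac{43}{-57} + 2 \cdot 5 \cdot 4}\right) = 95 \left(\left(121 - 11 - 11\right) + \sqrt{\left(-43\right) \left(- \frac{1}{57}\right) + 10 \cdot 4}\right) = 95 \left(99 + \sqrt{\frac{43}{57} + 40}\right) = 95 \left(99 + \sqrt{\frac{2323}{57}}\right) = 95 \left(99 + \frac{\sqrt{132411}}{57}\right) = 9405 + \frac{5 \sqrt{132411}}{3}$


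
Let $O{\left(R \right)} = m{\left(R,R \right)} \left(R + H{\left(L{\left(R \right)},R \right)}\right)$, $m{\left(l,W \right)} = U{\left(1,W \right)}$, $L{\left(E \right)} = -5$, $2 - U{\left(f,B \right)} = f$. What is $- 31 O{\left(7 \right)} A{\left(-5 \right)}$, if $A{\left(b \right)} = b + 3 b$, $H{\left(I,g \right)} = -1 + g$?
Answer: $8060$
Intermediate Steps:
$U{\left(f,B \right)} = 2 - f$
$m{\left(l,W \right)} = 1$ ($m{\left(l,W \right)} = 2 - 1 = 1$)
$A{\left(b \right)} = 4 b$
$O{\left(R \right)} = -1 + 2 R$ ($O{\left(R \right)} = 1 \left(R + \left(-1 + R\right)\right) = 1 \left(-1 + 2 R\right) = -1 + 2 R$)
$- 31 O{\left(7 \right)} A{\left(-5 \right)} = - 31 \left(-1 + 2 \cdot 7\right) 4 \left(-5\right) = - 31 \left(-1 + 14\right) \left(-20\right) = \left(-31\right) 13 \left(-20\right) = \left(-403\right) \left(-20\right) = 8060$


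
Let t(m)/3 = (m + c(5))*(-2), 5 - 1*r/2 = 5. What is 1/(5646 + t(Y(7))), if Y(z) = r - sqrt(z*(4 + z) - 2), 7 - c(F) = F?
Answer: 313/1763292 - 5*sqrt(3)/5289876 ≈ 0.00017587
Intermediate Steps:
c(F) = 7 - F
r = 0 (r = 10 - 2*5 = 10 - 10 = 0)
Y(z) = -sqrt(-2 + z*(4 + z)) (Y(z) = 0 - sqrt(z*(4 + z) - 2) = 0 - sqrt(-2 + z*(4 + z)) = -sqrt(-2 + z*(4 + z)))
t(m) = -12 - 6*m (t(m) = 3*((m + (7 - 1*5))*(-2)) = 3*((m + (7 - 5))*(-2)) = 3*((m + 2)*(-2)) = 3*((2 + m)*(-2)) = 3*(-4 - 2*m) = -12 - 6*m)
1/(5646 + t(Y(7))) = 1/(5646 + (-12 - (-6)*sqrt(-2 + 7**2 + 4*7))) = 1/(5646 + (-12 - (-6)*sqrt(-2 + 49 + 28))) = 1/(5646 + (-12 - (-6)*sqrt(75))) = 1/(5646 + (-12 - (-6)*5*sqrt(3))) = 1/(5646 + (-12 - (-30)*sqrt(3))) = 1/(5646 + (-12 + 30*sqrt(3))) = 1/(5634 + 30*sqrt(3))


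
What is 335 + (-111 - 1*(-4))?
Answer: 228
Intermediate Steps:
335 + (-111 - 1*(-4)) = 335 + (-111 + 4) = 335 - 107 = 228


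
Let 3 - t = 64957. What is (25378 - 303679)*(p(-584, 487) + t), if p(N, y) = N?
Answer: 18239290938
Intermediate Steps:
t = -64954 (t = 3 - 1*64957 = 3 - 64957 = -64954)
(25378 - 303679)*(p(-584, 487) + t) = (25378 - 303679)*(-584 - 64954) = -278301*(-65538) = 18239290938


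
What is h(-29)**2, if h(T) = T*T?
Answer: 707281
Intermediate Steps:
h(T) = T**2
h(-29)**2 = ((-29)**2)**2 = 841**2 = 707281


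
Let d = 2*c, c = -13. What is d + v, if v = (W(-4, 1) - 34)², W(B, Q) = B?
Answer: 1418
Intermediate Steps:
d = -26 (d = 2*(-13) = -26)
v = 1444 (v = (-4 - 34)² = (-38)² = 1444)
d + v = -26 + 1444 = 1418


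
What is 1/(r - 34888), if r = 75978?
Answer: 1/41090 ≈ 2.4337e-5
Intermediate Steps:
1/(r - 34888) = 1/(75978 - 34888) = 1/41090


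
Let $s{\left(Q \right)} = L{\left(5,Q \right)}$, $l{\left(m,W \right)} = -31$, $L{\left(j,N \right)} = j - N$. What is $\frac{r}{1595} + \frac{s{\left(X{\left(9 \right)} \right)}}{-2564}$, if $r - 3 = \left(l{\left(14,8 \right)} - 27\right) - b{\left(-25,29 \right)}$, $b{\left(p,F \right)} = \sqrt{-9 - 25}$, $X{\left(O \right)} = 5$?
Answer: $- \frac{1}{29} - \frac{i \sqrt{34}}{1595} \approx -0.034483 - 0.0036558 i$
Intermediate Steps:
$s{\left(Q \right)} = 5 - Q$
$b{\left(p,F \right)} = i \sqrt{34}$ ($b{\left(p,F \right)} = \sqrt{-34} = i \sqrt{34}$)
$r = -55 - i \sqrt{34}$ ($r = 3 - \left(58 + i \sqrt{34}\right) = -55 - i \sqrt{34} \approx -55.0 - 5.831 i$)
$\frac{r}{1595} + \frac{s{\left(X{\left(9 \right)} \right)}}{-2564} = \frac{-55 - i \sqrt{34}}{1595} + \frac{5 - 5}{-2564} = \left(-55 - i \sqrt{34}\right) \frac{1}{1595} + \left(5 - 5\right) \left(- \frac{1}{2564}\right) = \left(- \frac{1}{29} - \frac{i \sqrt{34}}{1595}\right) + 0 \left(- \frac{1}{2564}\right) = \left(- \frac{1}{29} - \frac{i \sqrt{34}}{1595}\right) + 0 = - \frac{1}{29} - \frac{i \sqrt{34}}{1595}$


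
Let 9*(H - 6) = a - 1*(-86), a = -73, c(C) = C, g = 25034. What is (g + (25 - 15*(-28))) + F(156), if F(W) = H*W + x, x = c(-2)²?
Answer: 79933/3 ≈ 26644.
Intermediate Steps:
x = 4 (x = (-2)² = 4)
H = 67/9 (H = 6 + (-73 - 1*(-86))/9 = 6 + (-73 + 86)/9 = 6 + (⅑)*13 = 6 + 13/9 = 67/9 ≈ 7.4444)
F(W) = 4 + 67*W/9 (F(W) = 67*W/9 + 4 = 4 + 67*W/9)
(g + (25 - 15*(-28))) + F(156) = (25034 + (25 - 15*(-28))) + (4 + (67/9)*156) = (25034 + (25 + 420)) + (4 + 3484/3) = (25034 + 445) + 3496/3 = 25479 + 3496/3 = 79933/3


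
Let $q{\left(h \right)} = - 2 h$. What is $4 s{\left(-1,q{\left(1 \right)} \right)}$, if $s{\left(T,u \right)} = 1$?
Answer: $4$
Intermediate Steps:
$4 s{\left(-1,q{\left(1 \right)} \right)} = 4 \cdot 1 = 4$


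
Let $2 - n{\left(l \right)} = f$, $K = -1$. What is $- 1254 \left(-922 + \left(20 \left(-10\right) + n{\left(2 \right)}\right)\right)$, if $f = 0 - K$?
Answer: $1405734$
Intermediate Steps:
$f = 1$ ($f = 0 - -1 = 0 + 1 = 1$)
$n{\left(l \right)} = 1$ ($n{\left(l \right)} = 2 - 1 = 1$)
$- 1254 \left(-922 + \left(20 \left(-10\right) + n{\left(2 \right)}\right)\right) = - 1254 \left(-922 + \left(20 \left(-10\right) + 1\right)\right) = - 1254 \left(-922 + \left(-200 + 1\right)\right) = - 1254 \left(-922 - 199\right) = \left(-1254\right) \left(-1121\right) = 1405734$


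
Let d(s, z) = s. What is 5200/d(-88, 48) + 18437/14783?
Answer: -9406143/162613 ≈ -57.844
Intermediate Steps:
5200/d(-88, 48) + 18437/14783 = 5200/(-88) + 18437/14783 = 5200*(-1/88) + 18437*(1/14783) = -650/11 + 18437/14783 = -9406143/162613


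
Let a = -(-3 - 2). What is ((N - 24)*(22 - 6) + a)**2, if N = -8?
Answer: 257049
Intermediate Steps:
a = 5 (a = -1*(-5) = 5)
((N - 24)*(22 - 6) + a)**2 = ((-8 - 24)*(22 - 6) + 5)**2 = (-32*16 + 5)**2 = (-512 + 5)**2 = (-507)**2 = 257049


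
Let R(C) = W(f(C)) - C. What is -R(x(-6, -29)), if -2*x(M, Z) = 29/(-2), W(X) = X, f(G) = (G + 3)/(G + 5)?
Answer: 1257/196 ≈ 6.4133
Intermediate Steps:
f(G) = (3 + G)/(5 + G)
x(M, Z) = 29/4 (x(M, Z) = -29/(2*(-2)) = -29*(-1)/(2*2) = -½*(-29/2) = 29/4)
R(C) = -C + (3 + C)/(5 + C) (R(C) = (3 + C)/(5 + C) - C = -C + (3 + C)/(5 + C))
-R(x(-6, -29)) = -(3 + 29/4 - 1*29/4*(5 + 29/4))/(5 + 29/4) = -(3 + 29/4 - 1*29/4*49/4)/49/4 = -4*(3 + 29/4 - 1421/16)/49 = -4*(-1257)/(49*16) = -1*(-1257/196) = 1257/196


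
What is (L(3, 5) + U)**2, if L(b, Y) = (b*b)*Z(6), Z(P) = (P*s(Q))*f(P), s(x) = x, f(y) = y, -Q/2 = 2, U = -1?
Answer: 1682209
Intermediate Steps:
Q = -4 (Q = -2*2 = -4)
Z(P) = -4*P**2 (Z(P) = (P*(-4))*P = (-4*P)*P = -4*P**2)
L(b, Y) = -144*b**2 (L(b, Y) = (b*b)*(-4*6**2) = b**2*(-4*36) = b**2*(-144) = -144*b**2)
(L(3, 5) + U)**2 = (-144*3**2 - 1)**2 = (-144*9 - 1)**2 = (-1296 - 1)**2 = (-1297)**2 = 1682209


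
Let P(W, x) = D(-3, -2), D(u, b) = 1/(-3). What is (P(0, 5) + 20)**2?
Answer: 3481/9 ≈ 386.78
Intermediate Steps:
D(u, b) = -1/3
P(W, x) = -1/3
(P(0, 5) + 20)**2 = (-1/3 + 20)**2 = (59/3)**2 = 3481/9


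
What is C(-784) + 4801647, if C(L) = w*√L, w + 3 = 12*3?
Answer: 4801647 + 924*I ≈ 4.8016e+6 + 924.0*I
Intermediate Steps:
w = 33 (w = -3 + 12*3 = -3 + 36 = 33)
C(L) = 33*√L
C(-784) + 4801647 = 33*√(-784) + 4801647 = 33*(28*I) + 4801647 = 924*I + 4801647 = 4801647 + 924*I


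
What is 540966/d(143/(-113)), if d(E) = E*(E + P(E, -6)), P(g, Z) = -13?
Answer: 3453797427/115258 ≈ 29966.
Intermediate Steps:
d(E) = E*(-13 + E) (d(E) = E*(E - 13) = E*(-13 + E))
540966/d(143/(-113)) = 540966/(((143/(-113))*(-13 + 143/(-113)))) = 540966/(((143*(-1/113))*(-13 + 143*(-1/113)))) = 540966/((-143*(-13 - 143/113)/113)) = 540966/((-143/113*(-1612/113))) = 540966/(230516/12769) = 540966*(12769/230516) = 3453797427/115258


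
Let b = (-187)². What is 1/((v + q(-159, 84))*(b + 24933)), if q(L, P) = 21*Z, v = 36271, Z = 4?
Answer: 1/2177737210 ≈ 4.5919e-10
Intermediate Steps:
b = 34969
q(L, P) = 84 (q(L, P) = 21*4 = 84)
1/((v + q(-159, 84))*(b + 24933)) = 1/((36271 + 84)*(34969 + 24933)) = 1/(36355*59902) = 1/2177737210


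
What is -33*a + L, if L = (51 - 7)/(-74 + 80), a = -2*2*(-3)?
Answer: -1166/3 ≈ -388.67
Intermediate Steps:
a = 12 (a = -4*(-3) = 12)
L = 22/3 (L = 44/6 = 44*(1/6) = 22/3 ≈ 7.3333)
-33*a + L = -33*12 + 22/3 = -396 + 22/3 = -1166/3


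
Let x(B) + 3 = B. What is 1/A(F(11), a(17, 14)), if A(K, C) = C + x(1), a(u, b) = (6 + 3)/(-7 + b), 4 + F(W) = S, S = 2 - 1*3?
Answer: -7/5 ≈ -1.4000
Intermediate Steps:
S = -1 (S = 2 - 3 = -1)
x(B) = -3 + B
F(W) = -5 (F(W) = -4 - 1 = -5)
a(u, b) = 9/(-7 + b)
A(K, C) = -2 + C (A(K, C) = C + (-3 + 1) = C - 2 = -2 + C)
1/A(F(11), a(17, 14)) = 1/(-2 + 9/(-7 + 14)) = 1/(-2 + 9/7) = 1/(-5/7) = -7/5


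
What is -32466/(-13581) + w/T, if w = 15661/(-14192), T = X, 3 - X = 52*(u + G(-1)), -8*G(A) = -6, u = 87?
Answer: 233474084929/97655719680 ≈ 2.3908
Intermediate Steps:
G(A) = ¾ (G(A) = -⅛*(-6) = ¾)
X = -4560 (X = 3 - 52*(87 + ¾) = 3 - 52*351/4 = 3 - 1*4563 = 3 - 4563 = -4560)
T = -4560
w = -15661/14192 (w = 15661*(-1/14192) = -15661/14192 ≈ -1.1035)
-32466/(-13581) + w/T = -32466/(-13581) - 15661/14192/(-4560) = -32466*(-1/13581) - 15661/14192*(-1/4560) = 10822/4527 + 15661/64715520 = 233474084929/97655719680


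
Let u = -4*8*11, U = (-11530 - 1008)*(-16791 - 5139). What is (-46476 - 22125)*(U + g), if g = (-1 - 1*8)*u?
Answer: -18862634410308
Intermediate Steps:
U = 274958340 (U = -12538*(-21930) = 274958340)
u = -352 (u = -32*11 = -352)
g = 3168 (g = (-1 - 1*8)*(-352) = (-1 - 8)*(-352) = -9*(-352) = 3168)
(-46476 - 22125)*(U + g) = (-46476 - 22125)*(274958340 + 3168) = -68601*274961508 = -18862634410308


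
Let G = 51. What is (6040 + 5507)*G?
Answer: 588897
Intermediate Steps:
(6040 + 5507)*G = (6040 + 5507)*51 = 11547*51 = 588897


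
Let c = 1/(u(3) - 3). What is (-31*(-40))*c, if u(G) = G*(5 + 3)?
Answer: 1240/21 ≈ 59.048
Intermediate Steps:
u(G) = 8*G (u(G) = G*8 = 8*G)
c = 1/21 (c = 1/(8*3 - 3) = 1/(24 - 3) = 1/21 ≈ 0.047619)
(-31*(-40))*c = -31*(-40)*(1/21) = 1240*(1/21) = 1240/21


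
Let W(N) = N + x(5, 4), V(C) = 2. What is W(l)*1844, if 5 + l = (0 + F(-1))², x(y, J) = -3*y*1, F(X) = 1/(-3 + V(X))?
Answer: -35036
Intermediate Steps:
F(X) = -1 (F(X) = 1/(-3 + 2) = 1/(-1) = -1)
x(y, J) = -3*y
l = -4 (l = -5 + (0 - 1)² = -5 + (-1)² = -5 + 1 = -4)
W(N) = -15 + N (W(N) = N - 3*5 = N - 15 = -15 + N)
W(l)*1844 = (-15 - 4)*1844 = -19*1844 = -35036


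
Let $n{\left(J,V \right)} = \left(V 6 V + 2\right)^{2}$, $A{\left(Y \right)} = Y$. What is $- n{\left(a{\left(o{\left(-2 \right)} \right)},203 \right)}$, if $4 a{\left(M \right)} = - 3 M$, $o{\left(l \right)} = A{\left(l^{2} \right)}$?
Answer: $-61135529536$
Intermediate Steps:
$o{\left(l \right)} = l^{2}$
$a{\left(M \right)} = - \frac{3 M}{4}$ ($a{\left(M \right)} = \frac{\left(-3\right) M}{4} = - \frac{3 M}{4}$)
$n{\left(J,V \right)} = \left(2 + 6 V^{2}\right)^{2}$ ($n{\left(J,V \right)} = \left(6 V V + 2\right)^{2} = \left(6 V^{2} + 2\right)^{2} = \left(2 + 6 V^{2}\right)^{2}$)
$- n{\left(a{\left(o{\left(-2 \right)} \right)},203 \right)} = - 4 \left(1 + 3 \cdot 203^{2}\right)^{2} = - 4 \left(1 + 3 \cdot 41209\right)^{2} = - 4 \left(1 + 123627\right)^{2} = - 4 \cdot 123628^{2} = - 4 \cdot 15283882384 = \left(-1\right) 61135529536 = -61135529536$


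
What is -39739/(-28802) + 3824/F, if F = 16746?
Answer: 387804071/241159146 ≈ 1.6081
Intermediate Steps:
-39739/(-28802) + 3824/F = -39739/(-28802) + 3824/16746 = -39739*(-1/28802) + 3824*(1/16746) = 39739/28802 + 1912/8373 = 387804071/241159146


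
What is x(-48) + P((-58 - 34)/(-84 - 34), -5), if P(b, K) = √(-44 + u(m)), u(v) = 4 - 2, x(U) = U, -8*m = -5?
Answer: -48 + I*√42 ≈ -48.0 + 6.4807*I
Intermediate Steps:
m = 5/8 (m = -⅛*(-5) = 5/8 ≈ 0.62500)
u(v) = 2
P(b, K) = I*√42 (P(b, K) = √(-44 + 2) = √(-42) = I*√42)
x(-48) + P((-58 - 34)/(-84 - 34), -5) = -48 + I*√42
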